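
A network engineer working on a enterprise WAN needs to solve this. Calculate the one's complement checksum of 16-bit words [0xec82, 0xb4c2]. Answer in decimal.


Given words: [0xec82, 0xb4c2]
Step 1: Sum all words
Raw sum = 60546 + 46274 = 106820
Step 2: Fold carry: (41284 + 1) = 41285
One's complement = ~41285 & 0xFFFF = 24250

24250


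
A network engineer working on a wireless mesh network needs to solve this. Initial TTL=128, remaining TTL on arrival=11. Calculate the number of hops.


Given: initial TTL = 128, received TTL = 11
Hops = initial TTL - received TTL
Hops = 128 - 11 = 117

117


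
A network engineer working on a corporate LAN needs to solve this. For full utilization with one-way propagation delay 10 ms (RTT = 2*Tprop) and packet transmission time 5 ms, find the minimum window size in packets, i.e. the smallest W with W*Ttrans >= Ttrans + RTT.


Given: Ttrans = 5 ms, RTT = 20 ms (= 2 * Tprop, Tprop = 10 ms)
Time until first ACK returns = Ttrans + RTT = 5 + 20 = 25 ms
Need W * Ttrans >= Ttrans + RTT  ->  W >= (Ttrans + RTT) / Ttrans
(Ttrans + RTT) / Ttrans = 25 / 5 = 5
W_min = ceil(5) = 5

5


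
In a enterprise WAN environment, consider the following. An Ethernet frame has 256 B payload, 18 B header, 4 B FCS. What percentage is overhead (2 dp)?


Given: payload = 256 B, header = 18 B, trailer = 4 B
Overhead bytes = header + trailer = 18 + 4 = 22
Total frame = payload + overhead = 256 + 22 = 278
Overhead % = 22 / 278 * 100 = 7.9137% -> 7.91% (2 dp)

7.91


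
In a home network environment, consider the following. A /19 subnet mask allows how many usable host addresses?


Given: subnet mask /19
Host bits = 32 - 19 = 13
Total addresses = 2^13 = 8192
Usable hosts = 8192 - 2 (network + broadcast) = 8190

8190


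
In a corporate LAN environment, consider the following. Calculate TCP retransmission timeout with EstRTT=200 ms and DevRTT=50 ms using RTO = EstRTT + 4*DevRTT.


Given: EstRTT = 200 ms, DevRTT = 50 ms
Timeout = EstRTT + 4 * DevRTT
4 * DevRTT = 4 * 50 = 200
Timeout = 200 + 200 = 400 ms

400


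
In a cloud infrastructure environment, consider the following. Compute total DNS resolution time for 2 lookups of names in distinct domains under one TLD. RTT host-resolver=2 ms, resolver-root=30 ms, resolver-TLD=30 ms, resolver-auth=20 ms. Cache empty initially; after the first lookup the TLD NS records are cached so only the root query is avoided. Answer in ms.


Lookup 1 (cold cache): local + root + TLD + auth = 2 + 30 + 30 + 20 = 82 ms
Lookups 2..2 (TLD NS cached -> skip root; new domain -> still ask TLD and auth): local + TLD + auth = 2 + 30 + 20 = 52 ms each
Remaining 1 lookups: 1 * 52 = 52 ms
Total = 82 + 52 = 134 ms

134


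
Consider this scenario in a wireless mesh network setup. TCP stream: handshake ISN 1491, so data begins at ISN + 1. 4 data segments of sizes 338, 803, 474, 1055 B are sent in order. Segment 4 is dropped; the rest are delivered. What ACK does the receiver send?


SYN uses sequence number 1491; first data byte = ISN + 1 = 1492.
Segment 1: SEQ = 1492, len = 338 B, covers [1492, 1829]
Segment 2: SEQ = 1830, len = 803 B, covers [1830, 2632]
Segment 3: SEQ = 2633, len = 474 B, covers [2633, 3106]
Segment 4: SEQ = 3107, len = 1055 B, covers [3107, 4161] [LOST]
In-order data received: bytes [1492, 3106] (segments 1..3).
Segment 4 missing -> gap begins at byte 3107.
Cumulative ACK = next expected in-order byte = 1492 + 338 + 803 + 474 = 3107

3107


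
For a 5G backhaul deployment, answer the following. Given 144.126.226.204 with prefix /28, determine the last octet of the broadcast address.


Given: IP = 144.126.226.204, prefix = /28
Host bits = 32 - 28 = 4
Network last octet = 204 AND mask = 192
Host part size = 2^4 - 1 = 15
Broadcast last octet = 192 OR 15 = 207

207


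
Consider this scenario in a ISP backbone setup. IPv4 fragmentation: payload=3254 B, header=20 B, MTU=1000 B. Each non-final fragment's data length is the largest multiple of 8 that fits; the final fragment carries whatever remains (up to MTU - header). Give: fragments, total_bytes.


Max data per non-final fragment = floor((MTU - header)/8)*8 = floor((1000 - 20)/8)*8 = floor(980/8)*8 = 976 B
Final fragment needs no 8-byte alignment: it can carry up to MTU - header = 980 B
Non-final fragments needed = ceil((payload - 980) / 976) = ceil(2274/976) = ceil(2.3299) = 3
Number of fragments = 3 + 1 = 4
Fragment sizes (data): 3 * 976 B + 326 B (last, 326 <= 980 OK)
Total bytes sent = payload + n_frags * header = 3254 + 4*20 = 3254 + 80 = 3334 B

4, 3334


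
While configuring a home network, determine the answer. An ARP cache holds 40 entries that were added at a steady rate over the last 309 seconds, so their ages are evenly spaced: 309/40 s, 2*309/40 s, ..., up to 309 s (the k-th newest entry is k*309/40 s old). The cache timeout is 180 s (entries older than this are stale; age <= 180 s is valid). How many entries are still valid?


Ages are k * 309/40 s for k = 1..40 (spacing = 7.7250 s).
Entry k is valid iff k * 309/40 <= 180 iff k <= 40 * 180 / 309 = 23.3010
n_valid = floor(23.3010) = 23
(n_stale = 40 - 23 = 17)

23


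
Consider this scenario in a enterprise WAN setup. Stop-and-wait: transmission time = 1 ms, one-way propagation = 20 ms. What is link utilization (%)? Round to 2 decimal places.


Given: Ttrans = 1 ms, Tprop = 20 ms
RTT = 2 * Tprop = 2 * 20 = 40 ms
U = Ttrans / (Ttrans + RTT)
U = 1 / (1 + 40)
U = 1 / 41 = 0.02439
U% = 2.44%

2.44


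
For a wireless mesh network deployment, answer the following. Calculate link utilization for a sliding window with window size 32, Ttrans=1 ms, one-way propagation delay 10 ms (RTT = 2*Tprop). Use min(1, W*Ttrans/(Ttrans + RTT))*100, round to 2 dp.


Given: W = 32, Ttrans = 1 ms, RTT = 20 ms (= 2 * Tprop, Tprop = 10 ms)
Cycle time = Ttrans + RTT = 1 + 20 = 21 ms (first packet sent until its ACK returns)
W * Ttrans = 32 * 1 = 32 ms of sending per cycle
W * Ttrans / (Ttrans + RTT) = 32 / 21 = 1.523810
U = min(1, 1.523810) = 1.000000
U% = 100.00%

100.00


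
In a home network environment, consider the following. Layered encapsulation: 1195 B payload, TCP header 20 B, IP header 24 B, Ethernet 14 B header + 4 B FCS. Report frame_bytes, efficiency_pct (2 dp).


TCP segment = 1195 + 20 = 1215 B
IP packet = 1215 + 24 = 1239 B
Ethernet frame = 1239 + 14 + 4 = 1257 B
Efficiency = app / frame = 1195 / 1257 = 0.950676 = 95.0676% -> 95.07% (2 dp)

1257, 95.07


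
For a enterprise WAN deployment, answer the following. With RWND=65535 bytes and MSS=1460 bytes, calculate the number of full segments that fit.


Given: RWND = 65535 bytes, MSS = 1460 bytes
Full segments = floor(RWND / MSS)
Full segments = floor(65535 / 1460)
Full segments = floor(44.887) = 44

44


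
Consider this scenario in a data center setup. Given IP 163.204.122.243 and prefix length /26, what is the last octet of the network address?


Given: IP = 163.204.122.243, prefix = /26
Subnet mask = 255.255.255.192
Last octet of IP: 243
Last octet of mask: 192
Network last octet = 243 AND 192 = 192

192


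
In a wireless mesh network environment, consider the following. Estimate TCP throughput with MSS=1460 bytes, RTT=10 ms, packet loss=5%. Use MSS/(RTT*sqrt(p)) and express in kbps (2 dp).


Given: MSS = 1460 bytes, RTT = 10 ms, loss = 5%
RTT in seconds = 10 / 1000 = 0.01
Loss rate = 5% = 0.05
sqrt(loss) = sqrt(0.05) = 0.223606797750
Throughput (bytes/s) = 1460 / (0.01 * 0.223606797750) = 652931.8494
Throughput (kbps) = 652931.8494 * 8 / 1000 = 5223.454795 -> 5223.45 kbps (2 dp)

5223.45


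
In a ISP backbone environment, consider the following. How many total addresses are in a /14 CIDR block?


Given: CIDR prefix /14
Host bits = 32 - 14 = 18
Total addresses = 2^18 = 262144

262144


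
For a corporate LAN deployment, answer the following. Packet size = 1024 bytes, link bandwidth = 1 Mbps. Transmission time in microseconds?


Given: packet = 1024 bytes, bandwidth = 1 Mbps
Packet in bits = 1024 * 8 = 8192 bits
Bandwidth = 1 * 10^6 = 1000000 bps
Time = 8192 / 1000000 seconds
Time in us = 8192 * 10^6 / 1000000 = 8192

8192


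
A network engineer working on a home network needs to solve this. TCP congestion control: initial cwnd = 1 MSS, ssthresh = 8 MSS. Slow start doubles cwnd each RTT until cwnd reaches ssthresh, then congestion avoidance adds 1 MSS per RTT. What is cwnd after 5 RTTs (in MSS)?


RTT 0: cwnd = 1 MSS (initial)
RTT 1: cwnd = 2 MSS (slow start, doubled)
RTT 2: cwnd = 4 MSS (slow start, doubled)
RTT 3: cwnd = 8 MSS (slow start, doubled)
RTT 4: cwnd = 9 MSS (congestion avoidance, +1)
RTT 5: cwnd = 10 MSS (congestion avoidance, +1)

10


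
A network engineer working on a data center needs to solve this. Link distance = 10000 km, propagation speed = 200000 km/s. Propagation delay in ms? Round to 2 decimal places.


Given: distance = 10000 km, speed = 200000 km/s
Delay = distance / speed = 10000 / 200000 seconds
Delay in ms = 10000 * 1000 / 200000
Delay = 50.0000 ms
Rounded to 2 dp = 50.00 ms

50.00


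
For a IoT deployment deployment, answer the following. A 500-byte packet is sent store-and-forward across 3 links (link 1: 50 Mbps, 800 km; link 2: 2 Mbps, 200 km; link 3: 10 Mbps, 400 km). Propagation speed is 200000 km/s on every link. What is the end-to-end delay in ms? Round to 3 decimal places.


Packet = 500 bytes = 4000 bits. Store-and-forward: sum (t_trans + t_prop) per link.
Link 1: t_trans = 4000/(50*10^6) s = 0.0800 ms; t_prop = 800/200000 s = 4.0000 ms; subtotal = 4.0800 ms
Link 2: t_trans = 4000/(2*10^6) s = 2.0000 ms; t_prop = 200/200000 s = 1.0000 ms; subtotal = 3.0000 ms
Link 3: t_trans = 4000/(10*10^6) s = 0.4000 ms; t_prop = 400/200000 s = 2.0000 ms; subtotal = 2.4000 ms
End-to-end = 4.0800 + 3.0000 + 2.4000 = 9.4800 ms -> 9.480 ms (3 dp)

9.480


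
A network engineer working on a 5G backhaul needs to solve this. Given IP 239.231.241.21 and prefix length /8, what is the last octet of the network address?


Given: IP = 239.231.241.21, prefix = /8
Subnet mask = 255.0.0.0
Last octet of IP: 21
Last octet of mask: 0
Network last octet = 21 AND 0 = 0

0


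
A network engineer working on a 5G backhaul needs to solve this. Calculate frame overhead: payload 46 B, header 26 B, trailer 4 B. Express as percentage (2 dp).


Given: payload = 46 B, header = 26 B, trailer = 4 B
Overhead bytes = header + trailer = 26 + 4 = 30
Total frame = payload + overhead = 46 + 30 = 76
Overhead % = 30 / 76 * 100 = 39.4737% -> 39.47% (2 dp)

39.47


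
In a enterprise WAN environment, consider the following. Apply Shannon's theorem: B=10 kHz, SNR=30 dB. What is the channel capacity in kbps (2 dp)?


Given: B = 10 kHz, SNR = 30 dB
SNR linear = 10^(30/10) = 1000
1 + SNR = 1001
log2(1001) = 9.9672262588
C = 10 * 1000 * 9.9672262588 = 99672.2626 bps
C = 99.672263 kbps -> 99.67 kbps (2 dp)

99.67


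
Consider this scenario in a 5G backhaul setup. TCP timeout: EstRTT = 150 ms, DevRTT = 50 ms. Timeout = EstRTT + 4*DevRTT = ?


Given: EstRTT = 150 ms, DevRTT = 50 ms
Timeout = EstRTT + 4 * DevRTT
4 * DevRTT = 4 * 50 = 200
Timeout = 150 + 200 = 350 ms

350


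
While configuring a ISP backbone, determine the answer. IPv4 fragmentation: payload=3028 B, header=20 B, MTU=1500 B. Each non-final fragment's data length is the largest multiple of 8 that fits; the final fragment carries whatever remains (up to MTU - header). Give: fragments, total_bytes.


Max data per non-final fragment = floor((MTU - header)/8)*8 = floor((1500 - 20)/8)*8 = floor(1480/8)*8 = 1480 B
Final fragment needs no 8-byte alignment: it can carry up to MTU - header = 1480 B
Non-final fragments needed = ceil((payload - 1480) / 1480) = ceil(1548/1480) = ceil(1.0459) = 2
Number of fragments = 2 + 1 = 3
Fragment sizes (data): 2 * 1480 B + 68 B (last, 68 <= 1480 OK)
Total bytes sent = payload + n_frags * header = 3028 + 3*20 = 3028 + 60 = 3088 B

3, 3088


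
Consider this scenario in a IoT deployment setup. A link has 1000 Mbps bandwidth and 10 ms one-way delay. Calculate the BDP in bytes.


Given: bandwidth = 1000 Mbps, delay = 10 ms
BDP in bits = 1000 * 10^6 * 10 / 1000
BDP in bits = 10000000
BDP in bytes = 10000000 / 8 = 1250000

1250000


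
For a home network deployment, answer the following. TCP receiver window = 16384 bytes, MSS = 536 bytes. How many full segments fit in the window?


Given: RWND = 16384 bytes, MSS = 536 bytes
Full segments = floor(RWND / MSS)
Full segments = floor(16384 / 536)
Full segments = floor(30.5672) = 30

30


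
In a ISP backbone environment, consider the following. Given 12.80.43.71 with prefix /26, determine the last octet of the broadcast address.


Given: IP = 12.80.43.71, prefix = /26
Host bits = 32 - 26 = 6
Network last octet = 71 AND mask = 64
Host part size = 2^6 - 1 = 63
Broadcast last octet = 64 OR 63 = 127

127


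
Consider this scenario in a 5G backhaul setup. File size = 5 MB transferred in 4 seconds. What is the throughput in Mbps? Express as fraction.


Given: file = 5 MB, time = 4 s
File in Mb = 5 * 8 = 40 Mb
Throughput = 40 / 4 Mbps
Throughput = 10 Mbps

10


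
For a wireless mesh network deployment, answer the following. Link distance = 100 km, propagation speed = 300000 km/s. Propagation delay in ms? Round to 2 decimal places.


Given: distance = 100 km, speed = 300000 km/s
Delay = distance / speed = 100 / 300000 seconds
Delay in ms = 100 * 1000 / 300000
Delay = 0.3333 ms
Rounded to 2 dp = 0.33 ms

0.33


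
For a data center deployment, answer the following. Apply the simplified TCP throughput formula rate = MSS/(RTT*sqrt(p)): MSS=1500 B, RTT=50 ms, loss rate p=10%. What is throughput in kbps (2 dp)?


Given: MSS = 1500 bytes, RTT = 50 ms, loss = 10%
RTT in seconds = 50 / 1000 = 0.05
Loss rate = 10% = 0.1
sqrt(loss) = sqrt(0.1) = 0.316227766017
Throughput (bytes/s) = 1500 / (0.05 * 0.316227766017) = 94868.3298
Throughput (kbps) = 94868.3298 * 8 / 1000 = 758.946638 -> 758.95 kbps (2 dp)

758.95


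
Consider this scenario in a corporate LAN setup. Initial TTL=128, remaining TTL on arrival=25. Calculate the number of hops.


Given: initial TTL = 128, received TTL = 25
Hops = initial TTL - received TTL
Hops = 128 - 25 = 103

103


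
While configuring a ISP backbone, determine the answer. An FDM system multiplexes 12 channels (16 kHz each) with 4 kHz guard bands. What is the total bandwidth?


Given: 12 channels, 16 kHz each, guard = 4 kHz
Channel bandwidth = 12 * 16 = 192 kHz
Guard bands = 11 gaps * 4 kHz = 44 kHz
Total = 192 + 44 = 236 kHz

236


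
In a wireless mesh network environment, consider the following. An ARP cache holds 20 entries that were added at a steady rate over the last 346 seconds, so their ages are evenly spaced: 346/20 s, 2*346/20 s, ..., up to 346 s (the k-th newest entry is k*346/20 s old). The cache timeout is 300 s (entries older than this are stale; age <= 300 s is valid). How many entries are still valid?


Ages are k * 346/20 s for k = 1..20 (spacing = 17.3000 s).
Entry k is valid iff k * 346/20 <= 300 iff k <= 20 * 300 / 346 = 17.3410
n_valid = floor(17.3410) = 17
(n_stale = 20 - 17 = 3)

17


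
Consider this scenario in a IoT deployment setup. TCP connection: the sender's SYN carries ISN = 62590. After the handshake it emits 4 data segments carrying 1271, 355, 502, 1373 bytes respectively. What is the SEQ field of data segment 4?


The SYN occupies sequence number ISN = 62590, so the first data byte is ISN + 1 = 62591.
SEQ of data segment i = (ISN + 1) + sum of payload sizes of segments 1..i-1.
Segment 1: SEQ = 62591, payload = 1271 bytes
Segment 2: SEQ = 63862, payload = 355 bytes
Segment 3: SEQ = 64217, payload = 502 bytes
Segment 4: SEQ = 64719, payload = 1373 bytes
SEQ of segment 4 = 62591 + 1271 + 355 + 502 = 64719

64719


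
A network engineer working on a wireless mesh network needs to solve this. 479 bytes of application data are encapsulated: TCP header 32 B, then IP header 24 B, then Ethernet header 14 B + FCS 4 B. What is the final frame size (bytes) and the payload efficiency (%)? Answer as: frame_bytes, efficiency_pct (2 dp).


TCP segment = 479 + 32 = 511 B
IP packet = 511 + 24 = 535 B
Ethernet frame = 535 + 14 + 4 = 553 B
Efficiency = app / frame = 479 / 553 = 0.866184 = 86.6184% -> 86.62% (2 dp)

553, 86.62


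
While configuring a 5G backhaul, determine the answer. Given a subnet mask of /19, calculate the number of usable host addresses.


Given: subnet mask /19
Host bits = 32 - 19 = 13
Total addresses = 2^13 = 8192
Usable hosts = 8192 - 2 (network + broadcast) = 8190

8190


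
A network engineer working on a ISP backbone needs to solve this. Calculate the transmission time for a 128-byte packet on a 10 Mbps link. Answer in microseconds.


Given: packet = 128 bytes, bandwidth = 10 Mbps
Packet in bits = 128 * 8 = 1024 bits
Bandwidth = 10 * 10^6 = 10000000 bps
Time = 1024 / 10000000 seconds
Time in us = 1024 * 10^6 / 10000000 = 102.4

102.4


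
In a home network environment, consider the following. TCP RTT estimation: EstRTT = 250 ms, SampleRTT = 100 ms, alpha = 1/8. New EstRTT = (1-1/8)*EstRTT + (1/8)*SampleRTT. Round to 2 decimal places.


Given: EstRTT = 250 ms, SampleRTT = 100 ms, alpha = 1/8
New EstRTT = (1 - alpha) * EstRTT + alpha * SampleRTT
(7/8) * 250 = 218.75
(1/8) * 100 = 12.5
New EstRTT = 218.75 + 12.5 = 231.25 ms -> 231.25 ms (2 dp)

231.25


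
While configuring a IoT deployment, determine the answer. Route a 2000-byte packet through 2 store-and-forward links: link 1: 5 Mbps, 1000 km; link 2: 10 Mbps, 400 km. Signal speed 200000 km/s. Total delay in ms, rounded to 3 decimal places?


Packet = 2000 bytes = 16000 bits. Store-and-forward: sum (t_trans + t_prop) per link.
Link 1: t_trans = 16000/(5*10^6) s = 3.2000 ms; t_prop = 1000/200000 s = 5.0000 ms; subtotal = 8.2000 ms
Link 2: t_trans = 16000/(10*10^6) s = 1.6000 ms; t_prop = 400/200000 s = 2.0000 ms; subtotal = 3.6000 ms
End-to-end = 8.2000 + 3.6000 = 11.8000 ms -> 11.800 ms (3 dp)

11.800


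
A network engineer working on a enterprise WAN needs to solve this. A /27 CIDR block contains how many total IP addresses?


Given: CIDR prefix /27
Host bits = 32 - 27 = 5
Total addresses = 2^5 = 32

32


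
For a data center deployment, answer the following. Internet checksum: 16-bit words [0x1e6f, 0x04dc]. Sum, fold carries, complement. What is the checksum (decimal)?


Given words: [0x1e6f, 0x04dc]
Step 1: Sum all words
Raw sum = 7791 + 1244 = 9035
One's complement = ~9035 & 0xFFFF = 56500

56500


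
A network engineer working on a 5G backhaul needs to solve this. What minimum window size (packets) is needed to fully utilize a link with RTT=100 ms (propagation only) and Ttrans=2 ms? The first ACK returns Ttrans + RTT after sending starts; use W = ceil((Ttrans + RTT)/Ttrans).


Given: Ttrans = 2 ms, RTT = 100 ms (= 2 * Tprop, Tprop = 50 ms)
Time until first ACK returns = Ttrans + RTT = 2 + 100 = 102 ms
Need W * Ttrans >= Ttrans + RTT  ->  W >= (Ttrans + RTT) / Ttrans
(Ttrans + RTT) / Ttrans = 102 / 2 = 51
W_min = ceil(51) = 51

51


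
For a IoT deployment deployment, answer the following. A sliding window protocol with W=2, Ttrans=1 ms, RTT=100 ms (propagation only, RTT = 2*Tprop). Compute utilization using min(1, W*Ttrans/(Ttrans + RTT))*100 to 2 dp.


Given: W = 2, Ttrans = 1 ms, RTT = 100 ms (= 2 * Tprop, Tprop = 50 ms)
Cycle time = Ttrans + RTT = 1 + 100 = 101 ms (first packet sent until its ACK returns)
W * Ttrans = 2 * 1 = 2 ms of sending per cycle
W * Ttrans / (Ttrans + RTT) = 2 / 101 = 0.019802
U = min(1, 0.019802) = 0.019802
U% = 1.98%

1.98


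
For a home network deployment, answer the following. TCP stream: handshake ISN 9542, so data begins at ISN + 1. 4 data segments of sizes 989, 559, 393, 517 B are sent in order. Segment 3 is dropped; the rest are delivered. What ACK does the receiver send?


SYN uses sequence number 9542; first data byte = ISN + 1 = 9543.
Segment 1: SEQ = 9543, len = 989 B, covers [9543, 10531]
Segment 2: SEQ = 10532, len = 559 B, covers [10532, 11090]
Segment 3: SEQ = 11091, len = 393 B, covers [11091, 11483] [LOST]
Segment 4: SEQ = 11484, len = 517 B, covers [11484, 12000]
In-order data received: bytes [9543, 11090] (segments 1..2).
Segment 3 missing -> gap begins at byte 11091; later segments buffered out of order.
Cumulative ACK = next expected in-order byte = 9543 + 989 + 559 = 11091

11091


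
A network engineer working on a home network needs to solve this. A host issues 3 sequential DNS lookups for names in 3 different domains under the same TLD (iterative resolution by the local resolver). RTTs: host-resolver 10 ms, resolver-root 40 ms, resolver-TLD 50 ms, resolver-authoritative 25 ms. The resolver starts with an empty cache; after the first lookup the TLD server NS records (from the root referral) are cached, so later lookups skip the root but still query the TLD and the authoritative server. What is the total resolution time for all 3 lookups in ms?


Lookup 1 (cold cache): local + root + TLD + auth = 10 + 40 + 50 + 25 = 125 ms
Lookups 2..3 (TLD NS cached -> skip root; new domain -> still ask TLD and auth): local + TLD + auth = 10 + 50 + 25 = 85 ms each
Remaining 2 lookups: 2 * 85 = 170 ms
Total = 125 + 170 = 295 ms

295


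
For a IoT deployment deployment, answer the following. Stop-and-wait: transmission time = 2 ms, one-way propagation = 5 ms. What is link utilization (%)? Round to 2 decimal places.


Given: Ttrans = 2 ms, Tprop = 5 ms
RTT = 2 * Tprop = 2 * 5 = 10 ms
U = Ttrans / (Ttrans + RTT)
U = 2 / (2 + 10)
U = 2 / 12 = 0.166667
U% = 16.67%

16.67


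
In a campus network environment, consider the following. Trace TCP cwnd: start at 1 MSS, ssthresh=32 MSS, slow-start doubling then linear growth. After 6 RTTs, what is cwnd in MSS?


RTT 0: cwnd = 1 MSS (initial)
RTT 1: cwnd = 2 MSS (slow start, doubled)
RTT 2: cwnd = 4 MSS (slow start, doubled)
RTT 3: cwnd = 8 MSS (slow start, doubled)
RTT 4: cwnd = 16 MSS (slow start, doubled)
RTT 5: cwnd = 32 MSS (slow start, doubled)
RTT 6: cwnd = 33 MSS (congestion avoidance, +1)

33


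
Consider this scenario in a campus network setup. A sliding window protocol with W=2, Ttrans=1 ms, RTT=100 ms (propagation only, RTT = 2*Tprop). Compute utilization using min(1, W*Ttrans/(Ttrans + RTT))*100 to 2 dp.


Given: W = 2, Ttrans = 1 ms, RTT = 100 ms (= 2 * Tprop, Tprop = 50 ms)
Cycle time = Ttrans + RTT = 1 + 100 = 101 ms (first packet sent until its ACK returns)
W * Ttrans = 2 * 1 = 2 ms of sending per cycle
W * Ttrans / (Ttrans + RTT) = 2 / 101 = 0.019802
U = min(1, 0.019802) = 0.019802
U% = 1.98%

1.98


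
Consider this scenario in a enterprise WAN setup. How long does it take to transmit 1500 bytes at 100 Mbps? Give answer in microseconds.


Given: packet = 1500 bytes, bandwidth = 100 Mbps
Packet in bits = 1500 * 8 = 12000 bits
Bandwidth = 100 * 10^6 = 100000000 bps
Time = 12000 / 100000000 seconds
Time in us = 12000 * 10^6 / 100000000 = 120

120


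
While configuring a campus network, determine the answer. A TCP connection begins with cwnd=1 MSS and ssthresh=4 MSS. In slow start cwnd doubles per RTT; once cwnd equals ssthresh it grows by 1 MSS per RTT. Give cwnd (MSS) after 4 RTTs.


RTT 0: cwnd = 1 MSS (initial)
RTT 1: cwnd = 2 MSS (slow start, doubled)
RTT 2: cwnd = 4 MSS (slow start, doubled)
RTT 3: cwnd = 5 MSS (congestion avoidance, +1)
RTT 4: cwnd = 6 MSS (congestion avoidance, +1)

6


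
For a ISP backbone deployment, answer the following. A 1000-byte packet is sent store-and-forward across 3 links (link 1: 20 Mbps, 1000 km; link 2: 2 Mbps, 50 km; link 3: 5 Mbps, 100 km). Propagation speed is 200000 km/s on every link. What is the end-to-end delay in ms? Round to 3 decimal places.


Packet = 1000 bytes = 8000 bits. Store-and-forward: sum (t_trans + t_prop) per link.
Link 1: t_trans = 8000/(20*10^6) s = 0.4000 ms; t_prop = 1000/200000 s = 5.0000 ms; subtotal = 5.4000 ms
Link 2: t_trans = 8000/(2*10^6) s = 4.0000 ms; t_prop = 50/200000 s = 0.2500 ms; subtotal = 4.2500 ms
Link 3: t_trans = 8000/(5*10^6) s = 1.6000 ms; t_prop = 100/200000 s = 0.5000 ms; subtotal = 2.1000 ms
End-to-end = 5.4000 + 4.2500 + 2.1000 = 11.7500 ms -> 11.750 ms (3 dp)

11.750


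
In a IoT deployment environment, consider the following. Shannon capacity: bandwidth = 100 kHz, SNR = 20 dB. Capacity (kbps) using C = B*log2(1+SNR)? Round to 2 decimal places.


Given: B = 100 kHz, SNR = 20 dB
SNR linear = 10^(20/10) = 100
1 + SNR = 101
log2(101) = 6.6582114828
C = 100 * 1000 * 6.6582114828 = 665821.1483 bps
C = 665.821148 kbps -> 665.82 kbps (2 dp)

665.82


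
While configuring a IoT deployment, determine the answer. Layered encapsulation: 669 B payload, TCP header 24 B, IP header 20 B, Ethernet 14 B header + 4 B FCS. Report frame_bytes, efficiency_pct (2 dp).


TCP segment = 669 + 24 = 693 B
IP packet = 693 + 20 = 713 B
Ethernet frame = 713 + 14 + 4 = 731 B
Efficiency = app / frame = 669 / 731 = 0.915185 = 91.5185% -> 91.52% (2 dp)

731, 91.52


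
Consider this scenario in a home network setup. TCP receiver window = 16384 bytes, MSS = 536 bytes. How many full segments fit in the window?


Given: RWND = 16384 bytes, MSS = 536 bytes
Full segments = floor(RWND / MSS)
Full segments = floor(16384 / 536)
Full segments = floor(30.5672) = 30

30


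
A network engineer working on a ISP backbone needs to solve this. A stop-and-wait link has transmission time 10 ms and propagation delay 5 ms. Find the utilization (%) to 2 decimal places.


Given: Ttrans = 10 ms, Tprop = 5 ms
RTT = 2 * Tprop = 2 * 5 = 10 ms
U = Ttrans / (Ttrans + RTT)
U = 10 / (10 + 10)
U = 10 / 20 = 0.5
U% = 50.00%

50.00


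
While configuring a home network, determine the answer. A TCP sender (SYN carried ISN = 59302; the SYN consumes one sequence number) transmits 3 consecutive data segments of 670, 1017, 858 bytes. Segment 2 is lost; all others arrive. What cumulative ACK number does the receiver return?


SYN uses sequence number 59302; first data byte = ISN + 1 = 59303.
Segment 1: SEQ = 59303, len = 670 B, covers [59303, 59972]
Segment 2: SEQ = 59973, len = 1017 B, covers [59973, 60989] [LOST]
Segment 3: SEQ = 60990, len = 858 B, covers [60990, 61847]
In-order data received: bytes [59303, 59972] (segments 1..1).
Segment 2 missing -> gap begins at byte 59973; later segments buffered out of order.
Cumulative ACK = next expected in-order byte = 59303 + 670 = 59973

59973


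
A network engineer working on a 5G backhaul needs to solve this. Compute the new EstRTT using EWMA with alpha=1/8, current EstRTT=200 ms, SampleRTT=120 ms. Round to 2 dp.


Given: EstRTT = 200 ms, SampleRTT = 120 ms, alpha = 1/8
New EstRTT = (1 - alpha) * EstRTT + alpha * SampleRTT
(7/8) * 200 = 175
(1/8) * 120 = 15
New EstRTT = 175 + 15 = 190 ms -> 190.00 ms (2 dp)

190.00


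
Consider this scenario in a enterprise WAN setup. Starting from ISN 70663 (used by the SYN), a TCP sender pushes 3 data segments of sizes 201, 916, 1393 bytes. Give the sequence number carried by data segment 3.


The SYN occupies sequence number ISN = 70663, so the first data byte is ISN + 1 = 70664.
SEQ of data segment i = (ISN + 1) + sum of payload sizes of segments 1..i-1.
Segment 1: SEQ = 70664, payload = 201 bytes
Segment 2: SEQ = 70865, payload = 916 bytes
Segment 3: SEQ = 71781, payload = 1393 bytes
SEQ of segment 3 = 70664 + 201 + 916 = 71781

71781


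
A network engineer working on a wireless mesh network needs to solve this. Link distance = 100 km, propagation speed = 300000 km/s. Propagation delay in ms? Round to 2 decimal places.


Given: distance = 100 km, speed = 300000 km/s
Delay = distance / speed = 100 / 300000 seconds
Delay in ms = 100 * 1000 / 300000
Delay = 0.3333 ms
Rounded to 2 dp = 0.33 ms

0.33


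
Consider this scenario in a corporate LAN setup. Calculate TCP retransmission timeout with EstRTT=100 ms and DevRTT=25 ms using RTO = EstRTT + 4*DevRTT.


Given: EstRTT = 100 ms, DevRTT = 25 ms
Timeout = EstRTT + 4 * DevRTT
4 * DevRTT = 4 * 25 = 100
Timeout = 100 + 100 = 200 ms

200


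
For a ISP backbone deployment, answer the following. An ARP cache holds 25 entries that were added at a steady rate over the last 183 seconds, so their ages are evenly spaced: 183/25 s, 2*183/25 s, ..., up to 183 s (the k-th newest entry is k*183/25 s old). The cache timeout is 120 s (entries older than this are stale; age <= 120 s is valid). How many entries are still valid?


Ages are k * 183/25 s for k = 1..25 (spacing = 7.3200 s).
Entry k is valid iff k * 183/25 <= 120 iff k <= 25 * 120 / 183 = 16.3934
n_valid = floor(16.3934) = 16
(n_stale = 25 - 16 = 9)

16


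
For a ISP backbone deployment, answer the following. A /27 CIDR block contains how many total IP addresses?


Given: CIDR prefix /27
Host bits = 32 - 27 = 5
Total addresses = 2^5 = 32

32


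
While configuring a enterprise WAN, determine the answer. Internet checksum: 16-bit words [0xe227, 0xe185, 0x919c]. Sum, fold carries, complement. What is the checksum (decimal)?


Given words: [0xe227, 0xe185, 0x919c]
Step 1: Sum all words
Raw sum = 57895 + 57733 + 37276 = 152904
Step 2: Fold carry: (21832 + 2) = 21834
One's complement = ~21834 & 0xFFFF = 43701

43701


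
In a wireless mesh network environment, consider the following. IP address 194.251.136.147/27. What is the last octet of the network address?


Given: IP = 194.251.136.147, prefix = /27
Subnet mask = 255.255.255.224
Last octet of IP: 147
Last octet of mask: 224
Network last octet = 147 AND 224 = 128

128


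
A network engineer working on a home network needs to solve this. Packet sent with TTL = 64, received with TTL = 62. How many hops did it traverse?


Given: initial TTL = 64, received TTL = 62
Hops = initial TTL - received TTL
Hops = 64 - 62 = 2

2


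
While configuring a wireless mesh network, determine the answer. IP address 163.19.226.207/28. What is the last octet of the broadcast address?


Given: IP = 163.19.226.207, prefix = /28
Host bits = 32 - 28 = 4
Network last octet = 207 AND mask = 192
Host part size = 2^4 - 1 = 15
Broadcast last octet = 192 OR 15 = 207

207


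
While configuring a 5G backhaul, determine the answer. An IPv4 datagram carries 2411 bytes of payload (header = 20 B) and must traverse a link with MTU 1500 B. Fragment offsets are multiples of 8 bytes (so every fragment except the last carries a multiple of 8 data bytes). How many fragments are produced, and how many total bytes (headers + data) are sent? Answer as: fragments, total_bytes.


Max data per non-final fragment = floor((MTU - header)/8)*8 = floor((1500 - 20)/8)*8 = floor(1480/8)*8 = 1480 B
Final fragment needs no 8-byte alignment: it can carry up to MTU - header = 1480 B
Non-final fragments needed = ceil((payload - 1480) / 1480) = ceil(931/1480) = ceil(0.6291) = 1
Number of fragments = 1 + 1 = 2
Fragment sizes (data): 1 * 1480 B + 931 B (last, 931 <= 1480 OK)
Total bytes sent = payload + n_frags * header = 2411 + 2*20 = 2411 + 40 = 2451 B

2, 2451


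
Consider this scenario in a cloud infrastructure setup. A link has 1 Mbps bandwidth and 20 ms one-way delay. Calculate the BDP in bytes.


Given: bandwidth = 1 Mbps, delay = 20 ms
BDP in bits = 1 * 10^6 * 20 / 1000
BDP in bits = 20000
BDP in bytes = 20000 / 8 = 2500

2500


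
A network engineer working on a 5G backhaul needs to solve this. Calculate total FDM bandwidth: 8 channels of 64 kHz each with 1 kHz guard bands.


Given: 8 channels, 64 kHz each, guard = 1 kHz
Channel bandwidth = 8 * 64 = 512 kHz
Guard bands = 7 gaps * 1 kHz = 7 kHz
Total = 512 + 7 = 519 kHz

519


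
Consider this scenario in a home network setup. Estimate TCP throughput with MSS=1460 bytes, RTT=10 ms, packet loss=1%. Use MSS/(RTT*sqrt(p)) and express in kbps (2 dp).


Given: MSS = 1460 bytes, RTT = 10 ms, loss = 1%
RTT in seconds = 10 / 1000 = 0.01
Loss rate = 1% = 0.01
sqrt(loss) = sqrt(0.01) = 0.1
Throughput (bytes/s) = 1460 / (0.01 * 0.1) = 1460000.0000
Throughput (kbps) = 1460000.0000 * 8 / 1000 = 11680.000000 -> 11680.00 kbps (2 dp)

11680.00


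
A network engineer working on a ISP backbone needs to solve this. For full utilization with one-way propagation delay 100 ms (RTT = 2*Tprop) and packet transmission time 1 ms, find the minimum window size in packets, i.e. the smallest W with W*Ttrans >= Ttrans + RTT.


Given: Ttrans = 1 ms, RTT = 200 ms (= 2 * Tprop, Tprop = 100 ms)
Time until first ACK returns = Ttrans + RTT = 1 + 200 = 201 ms
Need W * Ttrans >= Ttrans + RTT  ->  W >= (Ttrans + RTT) / Ttrans
(Ttrans + RTT) / Ttrans = 201 / 1 = 201
W_min = ceil(201) = 201

201


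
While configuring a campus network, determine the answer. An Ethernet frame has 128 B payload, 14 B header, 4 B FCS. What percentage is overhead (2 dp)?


Given: payload = 128 B, header = 14 B, trailer = 4 B
Overhead bytes = header + trailer = 14 + 4 = 18
Total frame = payload + overhead = 128 + 18 = 146
Overhead % = 18 / 146 * 100 = 12.3288% -> 12.33% (2 dp)

12.33


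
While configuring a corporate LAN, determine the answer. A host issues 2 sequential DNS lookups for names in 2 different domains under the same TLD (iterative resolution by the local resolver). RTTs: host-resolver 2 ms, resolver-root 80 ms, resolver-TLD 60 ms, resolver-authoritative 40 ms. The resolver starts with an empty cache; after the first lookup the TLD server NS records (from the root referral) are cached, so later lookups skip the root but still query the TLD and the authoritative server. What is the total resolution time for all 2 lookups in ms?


Lookup 1 (cold cache): local + root + TLD + auth = 2 + 80 + 60 + 40 = 182 ms
Lookups 2..2 (TLD NS cached -> skip root; new domain -> still ask TLD and auth): local + TLD + auth = 2 + 60 + 40 = 102 ms each
Remaining 1 lookups: 1 * 102 = 102 ms
Total = 182 + 102 = 284 ms

284


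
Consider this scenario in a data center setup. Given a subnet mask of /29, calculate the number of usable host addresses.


Given: subnet mask /29
Host bits = 32 - 29 = 3
Total addresses = 2^3 = 8
Usable hosts = 8 - 2 (network + broadcast) = 6

6


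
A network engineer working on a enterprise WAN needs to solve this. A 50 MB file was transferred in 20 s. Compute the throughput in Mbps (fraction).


Given: file = 50 MB, time = 20 s
File in Mb = 50 * 8 = 400 Mb
Throughput = 400 / 20 Mbps
Throughput = 20 Mbps

20


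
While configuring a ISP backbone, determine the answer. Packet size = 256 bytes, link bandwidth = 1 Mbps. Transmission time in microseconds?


Given: packet = 256 bytes, bandwidth = 1 Mbps
Packet in bits = 256 * 8 = 2048 bits
Bandwidth = 1 * 10^6 = 1000000 bps
Time = 2048 / 1000000 seconds
Time in us = 2048 * 10^6 / 1000000 = 2048

2048


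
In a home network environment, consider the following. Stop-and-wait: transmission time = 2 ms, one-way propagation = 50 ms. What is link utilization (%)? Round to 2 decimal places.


Given: Ttrans = 2 ms, Tprop = 50 ms
RTT = 2 * Tprop = 2 * 50 = 100 ms
U = Ttrans / (Ttrans + RTT)
U = 2 / (2 + 100)
U = 2 / 102 = 0.019608
U% = 1.96%

1.96


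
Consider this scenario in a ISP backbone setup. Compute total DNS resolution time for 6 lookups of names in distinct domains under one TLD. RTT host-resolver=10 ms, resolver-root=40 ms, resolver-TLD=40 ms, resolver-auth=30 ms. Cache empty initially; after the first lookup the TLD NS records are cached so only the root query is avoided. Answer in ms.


Lookup 1 (cold cache): local + root + TLD + auth = 10 + 40 + 40 + 30 = 120 ms
Lookups 2..6 (TLD NS cached -> skip root; new domain -> still ask TLD and auth): local + TLD + auth = 10 + 40 + 30 = 80 ms each
Remaining 5 lookups: 5 * 80 = 400 ms
Total = 120 + 400 = 520 ms

520


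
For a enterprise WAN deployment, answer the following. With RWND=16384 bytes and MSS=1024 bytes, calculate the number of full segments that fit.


Given: RWND = 16384 bytes, MSS = 1024 bytes
Full segments = floor(RWND / MSS)
Full segments = floor(16384 / 1024)
Full segments = floor(16.0) = 16

16


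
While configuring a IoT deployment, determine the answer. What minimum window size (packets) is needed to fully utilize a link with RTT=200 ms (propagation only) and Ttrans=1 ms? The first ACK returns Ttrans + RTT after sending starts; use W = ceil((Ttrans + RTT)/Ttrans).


Given: Ttrans = 1 ms, RTT = 200 ms (= 2 * Tprop, Tprop = 100 ms)
Time until first ACK returns = Ttrans + RTT = 1 + 200 = 201 ms
Need W * Ttrans >= Ttrans + RTT  ->  W >= (Ttrans + RTT) / Ttrans
(Ttrans + RTT) / Ttrans = 201 / 1 = 201
W_min = ceil(201) = 201

201


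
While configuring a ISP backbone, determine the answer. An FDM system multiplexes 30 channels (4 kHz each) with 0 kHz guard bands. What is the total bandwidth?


Given: 30 channels, 4 kHz each, guard = 0 kHz
Channel bandwidth = 30 * 4 = 120 kHz
Guard bands = 29 gaps * 0 kHz = 0 kHz
Total = 120 + 0 = 120 kHz

120


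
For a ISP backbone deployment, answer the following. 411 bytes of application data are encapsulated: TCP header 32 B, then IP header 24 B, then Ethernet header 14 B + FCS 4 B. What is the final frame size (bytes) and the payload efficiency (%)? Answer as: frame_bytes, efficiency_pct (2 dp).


TCP segment = 411 + 32 = 443 B
IP packet = 443 + 24 = 467 B
Ethernet frame = 467 + 14 + 4 = 485 B
Efficiency = app / frame = 411 / 485 = 0.847423 = 84.7423% -> 84.74% (2 dp)

485, 84.74


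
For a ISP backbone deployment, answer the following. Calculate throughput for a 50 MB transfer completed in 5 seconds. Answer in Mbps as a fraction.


Given: file = 50 MB, time = 5 s
File in Mb = 50 * 8 = 400 Mb
Throughput = 400 / 5 Mbps
Throughput = 80 Mbps

80


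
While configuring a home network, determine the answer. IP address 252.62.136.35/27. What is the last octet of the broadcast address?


Given: IP = 252.62.136.35, prefix = /27
Host bits = 32 - 27 = 5
Network last octet = 35 AND mask = 32
Host part size = 2^5 - 1 = 31
Broadcast last octet = 32 OR 31 = 63

63


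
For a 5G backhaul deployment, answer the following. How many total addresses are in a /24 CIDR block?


Given: CIDR prefix /24
Host bits = 32 - 24 = 8
Total addresses = 2^8 = 256

256


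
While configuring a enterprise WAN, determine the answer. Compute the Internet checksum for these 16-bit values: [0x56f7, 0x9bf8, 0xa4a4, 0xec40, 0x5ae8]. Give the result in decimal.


Given words: [0x56f7, 0x9bf8, 0xa4a4, 0xec40, 0x5ae8]
Step 1: Sum all words
Raw sum = 22263 + 39928 + 42148 + 60480 + 23272 = 188091
Step 2: Fold carry: (57019 + 2) = 57021
One's complement = ~57021 & 0xFFFF = 8514

8514


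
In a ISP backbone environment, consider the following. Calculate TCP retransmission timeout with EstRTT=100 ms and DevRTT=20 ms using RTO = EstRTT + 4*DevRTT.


Given: EstRTT = 100 ms, DevRTT = 20 ms
Timeout = EstRTT + 4 * DevRTT
4 * DevRTT = 4 * 20 = 80
Timeout = 100 + 80 = 180 ms

180


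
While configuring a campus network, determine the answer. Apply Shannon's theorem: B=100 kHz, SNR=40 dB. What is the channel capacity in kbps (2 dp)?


Given: B = 100 kHz, SNR = 40 dB
SNR linear = 10^(40/10) = 10000
1 + SNR = 10001
log2(10001) = 13.2878566418
C = 100 * 1000 * 13.2878566418 = 1328785.6642 bps
C = 1328.785664 kbps -> 1328.79 kbps (2 dp)

1328.79


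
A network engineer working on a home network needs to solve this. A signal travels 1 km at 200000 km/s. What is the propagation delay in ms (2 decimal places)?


Given: distance = 1 km, speed = 200000 km/s
Delay = distance / speed = 1 / 200000 seconds
Delay in ms = 1 * 1000 / 200000
Delay = 0.0050 ms
Rounded to 2 dp = 0.01 ms

0.01


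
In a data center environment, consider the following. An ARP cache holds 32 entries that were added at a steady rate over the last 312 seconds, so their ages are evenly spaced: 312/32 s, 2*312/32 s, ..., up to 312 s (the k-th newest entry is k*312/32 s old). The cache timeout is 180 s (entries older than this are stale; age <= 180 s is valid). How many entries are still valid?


Ages are k * 312/32 s for k = 1..32 (spacing = 9.7500 s).
Entry k is valid iff k * 312/32 <= 180 iff k <= 32 * 180 / 312 = 18.4615
n_valid = floor(18.4615) = 18
(n_stale = 32 - 18 = 14)

18
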